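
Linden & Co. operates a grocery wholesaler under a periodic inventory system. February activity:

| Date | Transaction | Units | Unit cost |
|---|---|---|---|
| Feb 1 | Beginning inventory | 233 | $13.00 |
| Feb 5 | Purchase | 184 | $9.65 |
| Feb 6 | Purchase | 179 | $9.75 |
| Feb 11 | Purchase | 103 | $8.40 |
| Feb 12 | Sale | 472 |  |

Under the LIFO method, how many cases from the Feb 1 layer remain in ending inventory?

Feb 12, 472 sold [LIFO — newest first]: 103 @ $8.40 + 179 @ $9.75 + 184 @ $9.65 + 6 @ $13.00 = $4,464.05
Ending inventory: 227 @ $13.00 = $2,951.00

227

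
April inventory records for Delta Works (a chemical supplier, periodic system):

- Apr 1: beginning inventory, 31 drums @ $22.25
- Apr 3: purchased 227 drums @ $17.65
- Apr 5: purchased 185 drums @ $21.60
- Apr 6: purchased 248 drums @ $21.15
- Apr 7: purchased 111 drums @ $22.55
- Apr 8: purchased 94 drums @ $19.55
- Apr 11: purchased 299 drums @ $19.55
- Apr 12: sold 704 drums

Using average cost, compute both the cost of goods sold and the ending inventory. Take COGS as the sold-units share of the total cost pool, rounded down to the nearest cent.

COGS = $14,211.78; ending inventory = $9,911.92

Apr 12, sell 704: 704/1195 × $24,123.70 → $14,211.78
Ending inventory (cost pool remaining) = $9,911.92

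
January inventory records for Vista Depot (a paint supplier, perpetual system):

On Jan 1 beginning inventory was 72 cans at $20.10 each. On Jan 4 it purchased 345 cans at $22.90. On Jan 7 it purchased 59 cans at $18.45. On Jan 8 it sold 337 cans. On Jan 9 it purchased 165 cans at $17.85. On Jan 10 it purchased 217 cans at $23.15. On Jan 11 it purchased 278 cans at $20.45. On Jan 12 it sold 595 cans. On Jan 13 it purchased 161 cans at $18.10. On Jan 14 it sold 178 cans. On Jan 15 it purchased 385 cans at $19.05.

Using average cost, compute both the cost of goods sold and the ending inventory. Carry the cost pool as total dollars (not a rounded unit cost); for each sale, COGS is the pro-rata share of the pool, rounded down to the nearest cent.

COGS = $23,326.59; ending inventory = $11,011.91

After Jan 1: 72 on hand, pool $1,447.20 (≈ $20.1000 each)
After Jan 4: 417 on hand, pool $9,347.70 (≈ $22.4165 each)
After Jan 7: 476 on hand, pool $10,436.25 (≈ $21.9249 each)
Jan 8, sell 337: 337/476 × $10,436.25 → $7,388.68
After Jan 9: 304 on hand, pool $5,992.82 (≈ $19.7132 each)
After Jan 10: 521 on hand, pool $11,016.37 (≈ $21.1447 each)
After Jan 11: 799 on hand, pool $16,701.47 (≈ $20.9030 each)
Jan 12, sell 595: 595/799 × $16,701.47 → $12,437.26
After Jan 13: 365 on hand, pool $7,178.31 (≈ $19.6666 each)
Jan 14, sell 178: 178/365 × $7,178.31 → $3,500.65
After Jan 15: 572 on hand, pool $11,011.91 (≈ $19.2516 each)
Total COGS = $7,388.68 + $12,437.26 + $3,500.65 = $23,326.59
Ending inventory (cost pool remaining) = $11,011.91
Check: goods available $34,338.50 = COGS $23,326.59 + ending $11,011.91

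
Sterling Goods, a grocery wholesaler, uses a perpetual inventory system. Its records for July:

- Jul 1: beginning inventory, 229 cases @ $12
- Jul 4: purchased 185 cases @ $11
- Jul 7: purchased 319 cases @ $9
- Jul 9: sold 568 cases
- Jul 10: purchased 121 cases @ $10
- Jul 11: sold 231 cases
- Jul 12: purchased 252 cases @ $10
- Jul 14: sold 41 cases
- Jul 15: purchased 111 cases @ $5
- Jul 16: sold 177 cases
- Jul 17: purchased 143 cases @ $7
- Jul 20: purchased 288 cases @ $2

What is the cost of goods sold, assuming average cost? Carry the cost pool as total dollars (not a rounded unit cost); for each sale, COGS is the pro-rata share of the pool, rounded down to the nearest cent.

COGS = $10,226.97

After Jul 1: 229 on hand, pool $2,748.00 (≈ $12.0000 each)
After Jul 4: 414 on hand, pool $4,783.00 (≈ $11.5531 each)
After Jul 7: 733 on hand, pool $7,654.00 (≈ $10.4420 each)
Jul 9, sell 568: 568/733 × $7,654.00 → $5,931.06
After Jul 10: 286 on hand, pool $2,932.94 (≈ $10.2550 each)
Jul 11, sell 231: 231/286 × $2,932.94 → $2,368.91
After Jul 12: 307 on hand, pool $3,084.03 (≈ $10.0457 each)
Jul 14, sell 41: 41/307 × $3,084.03 → $411.87
After Jul 15: 377 on hand, pool $3,227.16 (≈ $8.5601 each)
Jul 16, sell 177: 177/377 × $3,227.16 → $1,515.13
After Jul 17: 343 on hand, pool $2,713.03 (≈ $7.9097 each)
After Jul 20: 631 on hand, pool $3,289.03 (≈ $5.2124 each)
Total COGS = $5,931.06 + $2,368.91 + $411.87 + $1,515.13 = $10,226.97
Ending inventory (cost pool remaining) = $3,289.03
Check: goods available $13,516.00 = COGS $10,226.97 + ending $3,289.03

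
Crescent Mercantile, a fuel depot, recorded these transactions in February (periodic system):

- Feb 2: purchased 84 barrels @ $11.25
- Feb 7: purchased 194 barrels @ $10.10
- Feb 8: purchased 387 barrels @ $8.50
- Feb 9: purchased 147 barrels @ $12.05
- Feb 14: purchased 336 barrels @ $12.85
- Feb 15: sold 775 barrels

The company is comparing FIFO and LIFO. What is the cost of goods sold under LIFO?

COGS = $8,570.95

FIFO COGS: 84 @ $11.25 + 194 @ $10.10 + 387 @ $8.50 + 110 @ $12.05 = $7,519.40
LIFO COGS: 336 @ $12.85 + 147 @ $12.05 + 292 @ $8.50 = $8,570.95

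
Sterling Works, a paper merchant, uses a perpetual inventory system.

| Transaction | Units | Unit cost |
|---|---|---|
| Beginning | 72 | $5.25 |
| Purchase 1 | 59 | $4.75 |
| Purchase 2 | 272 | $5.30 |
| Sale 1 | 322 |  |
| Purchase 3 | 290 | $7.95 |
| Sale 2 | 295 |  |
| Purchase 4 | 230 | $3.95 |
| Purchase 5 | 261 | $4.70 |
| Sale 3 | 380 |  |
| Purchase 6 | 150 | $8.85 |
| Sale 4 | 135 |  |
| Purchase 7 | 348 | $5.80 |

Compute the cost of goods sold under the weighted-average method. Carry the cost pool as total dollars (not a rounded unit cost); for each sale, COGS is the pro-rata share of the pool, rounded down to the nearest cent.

COGS = $6,539.77

After Beginning: 72 on hand, pool $378.00 (≈ $5.2500 each)
After Purchase 1: 131 on hand, pool $658.25 (≈ $5.0248 each)
After Purchase 2: 403 on hand, pool $2,099.85 (≈ $5.2105 each)
Sale 1, sell 322: 322/403 × $2,099.85 → $1,677.79
After Purchase 3: 371 on hand, pool $2,727.56 (≈ $7.3519 each)
Sale 2, sell 295: 295/371 × $2,727.56 → $2,168.81
After Purchase 4: 306 on hand, pool $1,467.25 (≈ $4.7949 each)
After Purchase 5: 567 on hand, pool $2,693.95 (≈ $4.7512 each)
Sale 3, sell 380: 380/567 × $2,693.95 → $1,805.46
After Purchase 6: 337 on hand, pool $2,215.99 (≈ $6.5756 each)
Sale 4, sell 135: 135/337 × $2,215.99 → $887.71
After Purchase 7: 550 on hand, pool $3,346.68 (≈ $6.0849 each)
Total COGS = $1,677.79 + $2,168.81 + $1,805.46 + $887.71 = $6,539.77
Ending inventory (cost pool remaining) = $3,346.68
Check: goods available $9,886.45 = COGS $6,539.77 + ending $3,346.68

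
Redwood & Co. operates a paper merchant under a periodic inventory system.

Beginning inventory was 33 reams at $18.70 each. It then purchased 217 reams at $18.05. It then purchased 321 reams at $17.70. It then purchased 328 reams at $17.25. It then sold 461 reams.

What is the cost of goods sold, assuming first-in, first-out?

Sale 1 (461) [FIFO — oldest first]: 33 @ $18.70 + 217 @ $18.05 + 211 @ $17.70 = $8,268.65
Ending inventory: 110 @ $17.70 + 328 @ $17.25 = $7,605.00
Check: goods available $15,873.65 = COGS $8,268.65 + ending $7,605.00

COGS = $8,268.65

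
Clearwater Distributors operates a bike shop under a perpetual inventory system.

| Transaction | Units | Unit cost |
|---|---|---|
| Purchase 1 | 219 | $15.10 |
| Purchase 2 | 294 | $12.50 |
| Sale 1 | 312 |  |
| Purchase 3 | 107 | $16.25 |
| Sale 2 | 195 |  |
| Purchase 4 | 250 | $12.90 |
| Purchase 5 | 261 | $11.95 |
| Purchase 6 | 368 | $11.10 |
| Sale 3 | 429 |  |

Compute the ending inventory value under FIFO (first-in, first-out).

Sale 1 (312) [FIFO — oldest first]: 219 @ $15.10 + 93 @ $12.50 = $4,469.40
Sale 2 (195) [FIFO — oldest first]: 195 @ $12.50 = $2,437.50
Sale 3 (429) [FIFO — oldest first]: 6 @ $12.50 + 107 @ $16.25 + 250 @ $12.90 + 66 @ $11.95 = $5,827.45
Total COGS = $4,469.40 + $2,437.50 + $5,827.45 = $12,734.35
Ending inventory: 195 @ $11.95 + 368 @ $11.10 = $6,415.05
Check: goods available $19,149.40 = COGS $12,734.35 + ending $6,415.05

Ending inventory = $6,415.05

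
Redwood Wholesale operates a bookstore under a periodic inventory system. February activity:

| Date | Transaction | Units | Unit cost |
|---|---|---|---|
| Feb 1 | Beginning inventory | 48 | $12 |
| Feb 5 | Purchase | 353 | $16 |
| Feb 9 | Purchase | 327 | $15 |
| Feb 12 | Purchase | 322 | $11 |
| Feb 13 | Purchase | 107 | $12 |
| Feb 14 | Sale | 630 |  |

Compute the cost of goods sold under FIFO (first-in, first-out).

COGS = $9,659

Feb 14, 630 sold [FIFO — oldest first]: 48 @ $12 + 353 @ $16 + 229 @ $15 = $9,659
Ending inventory: 98 @ $15 + 322 @ $11 + 107 @ $12 = $6,296
Check: goods available $15,955 = COGS $9,659 + ending $6,296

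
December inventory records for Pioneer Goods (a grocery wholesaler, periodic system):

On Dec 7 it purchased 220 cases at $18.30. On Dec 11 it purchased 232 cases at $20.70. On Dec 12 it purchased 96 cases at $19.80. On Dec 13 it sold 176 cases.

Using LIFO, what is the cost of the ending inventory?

Dec 13, 176 sold [LIFO — newest first]: 96 @ $19.80 + 80 @ $20.70 = $3,556.80
Ending inventory: 220 @ $18.30 + 152 @ $20.70 = $7,172.40
Check: goods available $10,729.20 = COGS $3,556.80 + ending $7,172.40

Ending inventory = $7,172.40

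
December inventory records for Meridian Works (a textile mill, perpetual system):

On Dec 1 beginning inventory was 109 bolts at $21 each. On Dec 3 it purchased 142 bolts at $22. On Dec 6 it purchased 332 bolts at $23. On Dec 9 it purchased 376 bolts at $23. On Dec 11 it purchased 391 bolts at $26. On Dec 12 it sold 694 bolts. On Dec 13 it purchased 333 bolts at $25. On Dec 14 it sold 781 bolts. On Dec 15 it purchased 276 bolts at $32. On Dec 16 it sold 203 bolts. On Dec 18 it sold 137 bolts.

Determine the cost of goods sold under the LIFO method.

COGS = $45,961

Dec 12, 694 sold [LIFO — newest first]: 391 @ $26 + 303 @ $23 = $17,135
Dec 14, 781 sold [LIFO — newest first]: 333 @ $25 + 73 @ $23 + 332 @ $23 + 43 @ $22 = $18,586
Dec 16, 203 sold [LIFO — newest first]: 203 @ $32 = $6,496
Dec 18, 137 sold [LIFO — newest first]: 73 @ $32 + 64 @ $22 = $3,744
Total COGS = $17,135 + $18,586 + $6,496 + $3,744 = $45,961
Ending inventory: 109 @ $21 + 35 @ $22 = $3,059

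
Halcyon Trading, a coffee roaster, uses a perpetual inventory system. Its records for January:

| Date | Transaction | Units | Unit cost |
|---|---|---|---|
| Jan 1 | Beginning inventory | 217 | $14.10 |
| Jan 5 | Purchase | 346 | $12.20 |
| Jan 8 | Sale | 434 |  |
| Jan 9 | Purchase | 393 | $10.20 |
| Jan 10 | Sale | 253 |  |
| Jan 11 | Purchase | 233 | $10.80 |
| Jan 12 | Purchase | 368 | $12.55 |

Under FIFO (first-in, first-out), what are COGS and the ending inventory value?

Jan 8, 434 sold [FIFO — oldest first]: 217 @ $14.10 + 217 @ $12.20 = $5,707.10
Jan 10, 253 sold [FIFO — oldest first]: 129 @ $12.20 + 124 @ $10.20 = $2,838.60
Total COGS = $5,707.10 + $2,838.60 = $8,545.70
Ending inventory: 269 @ $10.20 + 233 @ $10.80 + 368 @ $12.55 = $9,878.60

COGS = $8,545.70; ending inventory = $9,878.60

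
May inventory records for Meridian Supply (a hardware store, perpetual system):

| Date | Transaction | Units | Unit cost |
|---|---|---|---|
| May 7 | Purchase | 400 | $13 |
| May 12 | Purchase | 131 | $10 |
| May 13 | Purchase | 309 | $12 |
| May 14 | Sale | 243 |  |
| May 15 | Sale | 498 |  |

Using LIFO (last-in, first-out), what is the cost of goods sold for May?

COGS = $8,931

May 14, 243 sold [LIFO — newest first]: 243 @ $12 = $2,916
May 15, 498 sold [LIFO — newest first]: 66 @ $12 + 131 @ $10 + 301 @ $13 = $6,015
Total COGS = $2,916 + $6,015 = $8,931
Ending inventory: 99 @ $13 = $1,287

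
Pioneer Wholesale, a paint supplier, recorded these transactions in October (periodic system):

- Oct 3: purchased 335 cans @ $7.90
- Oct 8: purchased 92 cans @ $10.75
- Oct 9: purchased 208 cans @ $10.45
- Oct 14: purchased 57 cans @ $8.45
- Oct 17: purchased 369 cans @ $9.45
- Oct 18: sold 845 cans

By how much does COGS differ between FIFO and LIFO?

FIFO COGS: 335 @ $7.90 + 92 @ $10.75 + 208 @ $10.45 + 57 @ $8.45 + 153 @ $9.45 = $7,736.60
LIFO COGS: 369 @ $9.45 + 57 @ $8.45 + 208 @ $10.45 + 92 @ $10.75 + 119 @ $7.90 = $8,071.40
Difference = |$7,736.60 − $8,071.40| = $334.80

$334.80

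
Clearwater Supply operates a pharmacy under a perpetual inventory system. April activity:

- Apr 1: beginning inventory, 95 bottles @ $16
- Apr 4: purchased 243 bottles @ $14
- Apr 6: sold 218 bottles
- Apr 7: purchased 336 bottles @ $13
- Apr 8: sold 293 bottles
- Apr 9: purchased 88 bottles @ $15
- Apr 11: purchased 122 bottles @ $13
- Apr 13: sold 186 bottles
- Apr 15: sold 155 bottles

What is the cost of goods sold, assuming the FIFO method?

COGS = $11,780

Apr 6, 218 sold [FIFO — oldest first]: 95 @ $16 + 123 @ $14 = $3,242
Apr 8, 293 sold [FIFO — oldest first]: 120 @ $14 + 173 @ $13 = $3,929
Apr 13, 186 sold [FIFO — oldest first]: 163 @ $13 + 23 @ $15 = $2,464
Apr 15, 155 sold [FIFO — oldest first]: 65 @ $15 + 90 @ $13 = $2,145
Total COGS = $3,242 + $3,929 + $2,464 + $2,145 = $11,780
Ending inventory: 32 @ $13 = $416
Check: goods available $12,196 = COGS $11,780 + ending $416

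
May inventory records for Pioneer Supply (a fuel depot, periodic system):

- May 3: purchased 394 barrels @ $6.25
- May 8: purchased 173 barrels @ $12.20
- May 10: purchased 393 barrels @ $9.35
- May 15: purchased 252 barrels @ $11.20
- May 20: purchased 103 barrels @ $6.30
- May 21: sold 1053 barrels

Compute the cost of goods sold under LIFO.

COGS = $10,081.45

May 21, 1053 sold [LIFO — newest first]: 103 @ $6.30 + 252 @ $11.20 + 393 @ $9.35 + 173 @ $12.20 + 132 @ $6.25 = $10,081.45
Ending inventory: 262 @ $6.25 = $1,637.50
Check: goods available $11,718.95 = COGS $10,081.45 + ending $1,637.50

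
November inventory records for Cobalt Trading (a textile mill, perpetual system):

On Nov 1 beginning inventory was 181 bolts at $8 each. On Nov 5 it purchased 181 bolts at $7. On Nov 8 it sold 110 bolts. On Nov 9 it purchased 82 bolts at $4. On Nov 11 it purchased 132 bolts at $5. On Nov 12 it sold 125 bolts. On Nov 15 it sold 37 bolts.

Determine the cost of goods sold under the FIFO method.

COGS = $2,085

Nov 8, 110 sold [FIFO — oldest first]: 110 @ $8 = $880
Nov 12, 125 sold [FIFO — oldest first]: 71 @ $8 + 54 @ $7 = $946
Nov 15, 37 sold [FIFO — oldest first]: 37 @ $7 = $259
Total COGS = $880 + $946 + $259 = $2,085
Ending inventory: 90 @ $7 + 82 @ $4 + 132 @ $5 = $1,618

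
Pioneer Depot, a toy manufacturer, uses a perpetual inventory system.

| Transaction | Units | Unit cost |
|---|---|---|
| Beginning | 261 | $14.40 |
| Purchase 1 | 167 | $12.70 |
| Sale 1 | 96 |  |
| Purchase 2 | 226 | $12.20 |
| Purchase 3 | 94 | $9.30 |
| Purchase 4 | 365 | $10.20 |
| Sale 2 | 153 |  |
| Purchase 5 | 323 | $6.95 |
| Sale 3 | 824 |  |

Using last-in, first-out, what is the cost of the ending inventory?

Ending inventory = $5,038.30

Sale 1 (96) [LIFO — newest first]: 96 @ $12.70 = $1,219.20
Sale 2 (153) [LIFO — newest first]: 153 @ $10.20 = $1,560.60
Sale 3 (824) [LIFO — newest first]: 323 @ $6.95 + 212 @ $10.20 + 94 @ $9.30 + 195 @ $12.20 = $7,660.45
Total COGS = $1,219.20 + $1,560.60 + $7,660.45 = $10,440.25
Ending inventory: 261 @ $14.40 + 71 @ $12.70 + 31 @ $12.20 = $5,038.30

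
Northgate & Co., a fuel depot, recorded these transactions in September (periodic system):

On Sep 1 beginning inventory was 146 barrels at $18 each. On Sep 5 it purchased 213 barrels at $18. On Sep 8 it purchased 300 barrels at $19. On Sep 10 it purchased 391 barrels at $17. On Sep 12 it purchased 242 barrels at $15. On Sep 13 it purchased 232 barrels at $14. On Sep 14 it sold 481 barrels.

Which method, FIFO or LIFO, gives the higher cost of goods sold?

FIFO

FIFO COGS: 146 @ $18 + 213 @ $18 + 122 @ $19 = $8,780
LIFO COGS: 232 @ $14 + 242 @ $15 + 7 @ $17 = $6,997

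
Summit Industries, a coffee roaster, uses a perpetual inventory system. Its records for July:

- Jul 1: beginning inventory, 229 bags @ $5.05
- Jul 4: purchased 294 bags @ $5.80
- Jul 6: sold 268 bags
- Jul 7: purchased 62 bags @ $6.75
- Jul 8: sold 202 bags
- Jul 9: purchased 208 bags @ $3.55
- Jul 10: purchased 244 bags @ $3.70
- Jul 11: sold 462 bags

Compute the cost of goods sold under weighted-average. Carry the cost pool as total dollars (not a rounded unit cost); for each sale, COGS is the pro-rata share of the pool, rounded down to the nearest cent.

COGS = $4,495.57

After Jul 1: 229 on hand, pool $1,156.45 (≈ $5.0500 each)
After Jul 4: 523 on hand, pool $2,861.65 (≈ $5.4716 each)
Jul 6, sell 268: 268/523 × $2,861.65 → $1,466.39
After Jul 7: 317 on hand, pool $1,813.76 (≈ $5.7216 each)
Jul 8, sell 202: 202/317 × $1,813.76 → $1,155.77
After Jul 9: 323 on hand, pool $1,396.39 (≈ $4.3232 each)
After Jul 10: 567 on hand, pool $2,299.19 (≈ $4.0550 each)
Jul 11, sell 462: 462/567 × $2,299.19 → $1,873.41
Total COGS = $1,466.39 + $1,155.77 + $1,873.41 = $4,495.57
Ending inventory (cost pool remaining) = $425.78
Check: goods available $4,921.35 = COGS $4,495.57 + ending $425.78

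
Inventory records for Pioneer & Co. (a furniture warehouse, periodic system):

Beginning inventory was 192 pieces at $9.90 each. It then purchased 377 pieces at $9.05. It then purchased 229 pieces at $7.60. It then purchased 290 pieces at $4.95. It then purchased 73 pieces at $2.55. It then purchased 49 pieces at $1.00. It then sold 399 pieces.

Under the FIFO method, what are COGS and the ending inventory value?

COGS = $3,774.15; ending inventory = $4,949.55

Sale 1 (399) [FIFO — oldest first]: 192 @ $9.90 + 207 @ $9.05 = $3,774.15
Ending inventory: 170 @ $9.05 + 229 @ $7.60 + 290 @ $4.95 + 73 @ $2.55 + 49 @ $1.00 = $4,949.55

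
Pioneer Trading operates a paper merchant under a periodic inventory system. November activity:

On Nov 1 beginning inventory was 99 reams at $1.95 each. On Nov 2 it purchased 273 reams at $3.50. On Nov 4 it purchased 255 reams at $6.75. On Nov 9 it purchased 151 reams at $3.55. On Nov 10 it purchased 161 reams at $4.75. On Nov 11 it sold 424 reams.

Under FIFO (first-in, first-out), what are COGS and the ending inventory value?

COGS = $1,499.55; ending inventory = $2,671.05

Nov 11, 424 sold [FIFO — oldest first]: 99 @ $1.95 + 273 @ $3.50 + 52 @ $6.75 = $1,499.55
Ending inventory: 203 @ $6.75 + 151 @ $3.55 + 161 @ $4.75 = $2,671.05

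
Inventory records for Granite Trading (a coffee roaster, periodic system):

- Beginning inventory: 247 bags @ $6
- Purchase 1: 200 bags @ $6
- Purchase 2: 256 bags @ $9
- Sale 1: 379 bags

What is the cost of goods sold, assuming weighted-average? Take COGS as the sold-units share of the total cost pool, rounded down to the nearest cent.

COGS = $2,688.04

Sale 1, sell 379: 379/703 × $4,986.00 → $2,688.04
Ending inventory (cost pool remaining) = $2,297.96
Check: goods available $4,986.00 = COGS $2,688.04 + ending $2,297.96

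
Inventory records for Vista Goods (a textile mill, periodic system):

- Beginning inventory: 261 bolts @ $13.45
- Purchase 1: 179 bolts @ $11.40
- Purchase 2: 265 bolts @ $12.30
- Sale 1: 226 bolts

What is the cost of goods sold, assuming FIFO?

Sale 1 (226) [FIFO — oldest first]: 226 @ $13.45 = $3,039.70
Ending inventory: 35 @ $13.45 + 179 @ $11.40 + 265 @ $12.30 = $5,770.85

COGS = $3,039.70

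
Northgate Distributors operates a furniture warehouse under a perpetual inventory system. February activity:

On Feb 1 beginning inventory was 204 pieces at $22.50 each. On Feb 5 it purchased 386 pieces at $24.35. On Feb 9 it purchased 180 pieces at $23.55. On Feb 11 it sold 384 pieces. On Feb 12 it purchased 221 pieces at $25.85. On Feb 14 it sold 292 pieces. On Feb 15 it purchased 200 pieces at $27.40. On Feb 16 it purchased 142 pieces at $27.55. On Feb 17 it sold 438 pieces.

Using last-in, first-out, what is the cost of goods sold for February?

COGS = $28,377.80

Feb 11, 384 sold [LIFO — newest first]: 180 @ $23.55 + 204 @ $24.35 = $9,206.40
Feb 14, 292 sold [LIFO — newest first]: 221 @ $25.85 + 71 @ $24.35 = $7,441.70
Feb 17, 438 sold [LIFO — newest first]: 142 @ $27.55 + 200 @ $27.40 + 96 @ $24.35 = $11,729.70
Total COGS = $9,206.40 + $7,441.70 + $11,729.70 = $28,377.80
Ending inventory: 204 @ $22.50 + 15 @ $24.35 = $4,955.25
Check: goods available $33,333.05 = COGS $28,377.80 + ending $4,955.25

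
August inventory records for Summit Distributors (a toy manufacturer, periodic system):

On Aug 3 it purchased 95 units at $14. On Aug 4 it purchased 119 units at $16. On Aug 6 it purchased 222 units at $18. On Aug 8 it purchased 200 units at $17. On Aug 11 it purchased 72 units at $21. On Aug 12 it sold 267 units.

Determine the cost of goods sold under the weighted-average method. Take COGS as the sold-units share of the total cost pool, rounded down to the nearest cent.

Aug 12, sell 267: 267/708 × $12,142.00 → $4,578.97
Ending inventory (cost pool remaining) = $7,563.03

COGS = $4,578.97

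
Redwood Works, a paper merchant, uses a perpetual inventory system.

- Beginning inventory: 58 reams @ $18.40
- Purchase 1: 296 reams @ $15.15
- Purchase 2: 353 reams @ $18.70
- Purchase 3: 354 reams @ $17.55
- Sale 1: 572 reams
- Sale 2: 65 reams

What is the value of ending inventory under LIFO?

Sale 1 (572) [LIFO — newest first]: 354 @ $17.55 + 218 @ $18.70 = $10,289.30
Sale 2 (65) [LIFO — newest first]: 65 @ $18.70 = $1,215.50
Total COGS = $10,289.30 + $1,215.50 = $11,504.80
Ending inventory: 58 @ $18.40 + 296 @ $15.15 + 70 @ $18.70 = $6,860.60

Ending inventory = $6,860.60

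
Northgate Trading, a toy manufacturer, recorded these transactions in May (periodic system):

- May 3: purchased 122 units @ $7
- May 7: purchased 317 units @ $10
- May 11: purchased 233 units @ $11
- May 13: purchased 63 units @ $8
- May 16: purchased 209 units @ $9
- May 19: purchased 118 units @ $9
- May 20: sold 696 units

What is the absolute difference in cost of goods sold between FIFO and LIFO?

FIFO COGS: 122 @ $7 + 317 @ $10 + 233 @ $11 + 24 @ $8 = $6,779
LIFO COGS: 118 @ $9 + 209 @ $9 + 63 @ $8 + 233 @ $11 + 73 @ $10 = $6,740
Difference = |$6,779 − $6,740| = $39

$39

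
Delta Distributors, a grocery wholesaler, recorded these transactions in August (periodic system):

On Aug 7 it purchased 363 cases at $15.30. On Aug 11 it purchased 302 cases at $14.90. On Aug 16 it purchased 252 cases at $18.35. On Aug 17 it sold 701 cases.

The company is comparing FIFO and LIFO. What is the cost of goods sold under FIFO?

COGS = $10,714.30

FIFO COGS: 363 @ $15.30 + 302 @ $14.90 + 36 @ $18.35 = $10,714.30
LIFO COGS: 252 @ $18.35 + 302 @ $14.90 + 147 @ $15.30 = $11,373.10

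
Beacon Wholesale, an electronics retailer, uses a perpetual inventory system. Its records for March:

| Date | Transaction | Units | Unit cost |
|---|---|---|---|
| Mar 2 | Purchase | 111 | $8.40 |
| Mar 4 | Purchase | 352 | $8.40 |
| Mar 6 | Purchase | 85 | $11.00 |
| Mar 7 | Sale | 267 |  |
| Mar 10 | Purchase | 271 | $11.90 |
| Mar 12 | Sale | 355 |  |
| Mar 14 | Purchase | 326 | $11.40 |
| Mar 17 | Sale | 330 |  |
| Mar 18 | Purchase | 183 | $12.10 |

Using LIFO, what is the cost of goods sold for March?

Mar 7, 267 sold [LIFO — newest first]: 85 @ $11.00 + 182 @ $8.40 = $2,463.80
Mar 12, 355 sold [LIFO — newest first]: 271 @ $11.90 + 84 @ $8.40 = $3,930.50
Mar 17, 330 sold [LIFO — newest first]: 326 @ $11.40 + 4 @ $8.40 = $3,750.00
Total COGS = $2,463.80 + $3,930.50 + $3,750.00 = $10,144.30
Ending inventory: 111 @ $8.40 + 82 @ $8.40 + 183 @ $12.10 = $3,835.50

COGS = $10,144.30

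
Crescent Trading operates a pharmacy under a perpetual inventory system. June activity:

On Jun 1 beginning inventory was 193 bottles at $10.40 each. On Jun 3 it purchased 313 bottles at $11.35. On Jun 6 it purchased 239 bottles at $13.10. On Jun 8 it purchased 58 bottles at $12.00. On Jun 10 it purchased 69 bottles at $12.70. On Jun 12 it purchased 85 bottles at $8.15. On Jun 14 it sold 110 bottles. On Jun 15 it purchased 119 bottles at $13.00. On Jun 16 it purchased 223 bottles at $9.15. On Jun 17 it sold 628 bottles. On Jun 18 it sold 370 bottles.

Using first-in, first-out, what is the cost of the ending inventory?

Jun 14, 110 sold [FIFO — oldest first]: 110 @ $10.40 = $1,144.00
Jun 17, 628 sold [FIFO — oldest first]: 83 @ $10.40 + 313 @ $11.35 + 232 @ $13.10 = $7,454.95
Jun 18, 370 sold [FIFO — oldest first]: 7 @ $13.10 + 58 @ $12.00 + 69 @ $12.70 + 85 @ $8.15 + 119 @ $13.00 + 32 @ $9.15 = $4,196.55
Total COGS = $1,144.00 + $7,454.95 + $4,196.55 = $12,795.50
Ending inventory: 191 @ $9.15 = $1,747.65
Check: goods available $14,543.15 = COGS $12,795.50 + ending $1,747.65

Ending inventory = $1,747.65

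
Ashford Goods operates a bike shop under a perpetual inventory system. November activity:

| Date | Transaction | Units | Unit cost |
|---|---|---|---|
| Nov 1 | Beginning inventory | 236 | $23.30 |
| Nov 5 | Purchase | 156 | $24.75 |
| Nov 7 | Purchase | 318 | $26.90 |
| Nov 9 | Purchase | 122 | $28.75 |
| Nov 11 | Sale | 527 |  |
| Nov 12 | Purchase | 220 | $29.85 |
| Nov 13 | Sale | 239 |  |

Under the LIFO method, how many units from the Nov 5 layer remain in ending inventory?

50

Nov 11, 527 sold [LIFO — newest first]: 122 @ $28.75 + 318 @ $26.90 + 87 @ $24.75 = $14,214.95
Nov 13, 239 sold [LIFO — newest first]: 220 @ $29.85 + 19 @ $24.75 = $7,037.25
Total COGS = $14,214.95 + $7,037.25 = $21,252.20
Ending inventory: 236 @ $23.30 + 50 @ $24.75 = $6,736.30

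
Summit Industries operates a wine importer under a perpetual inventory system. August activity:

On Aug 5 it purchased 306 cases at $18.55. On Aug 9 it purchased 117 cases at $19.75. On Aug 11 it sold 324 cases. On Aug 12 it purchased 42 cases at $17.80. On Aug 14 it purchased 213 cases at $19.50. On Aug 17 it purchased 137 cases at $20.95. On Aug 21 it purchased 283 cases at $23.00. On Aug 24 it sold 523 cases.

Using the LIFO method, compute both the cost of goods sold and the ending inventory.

Aug 11, 324 sold [LIFO — newest first]: 117 @ $19.75 + 207 @ $18.55 = $6,150.60
Aug 24, 523 sold [LIFO — newest first]: 283 @ $23.00 + 137 @ $20.95 + 103 @ $19.50 = $11,387.65
Total COGS = $6,150.60 + $11,387.65 = $17,538.25
Ending inventory: 99 @ $18.55 + 42 @ $17.80 + 110 @ $19.50 = $4,729.05

COGS = $17,538.25; ending inventory = $4,729.05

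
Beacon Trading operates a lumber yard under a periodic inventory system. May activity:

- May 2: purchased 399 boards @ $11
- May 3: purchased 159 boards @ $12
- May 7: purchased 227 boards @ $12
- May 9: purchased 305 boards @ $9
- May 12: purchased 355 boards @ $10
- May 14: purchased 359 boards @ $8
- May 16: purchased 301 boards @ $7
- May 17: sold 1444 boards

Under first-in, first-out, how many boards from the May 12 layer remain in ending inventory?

1

May 17, 1444 sold [FIFO — oldest first]: 399 @ $11 + 159 @ $12 + 227 @ $12 + 305 @ $9 + 354 @ $10 = $15,306
Ending inventory: 1 @ $10 + 359 @ $8 + 301 @ $7 = $4,989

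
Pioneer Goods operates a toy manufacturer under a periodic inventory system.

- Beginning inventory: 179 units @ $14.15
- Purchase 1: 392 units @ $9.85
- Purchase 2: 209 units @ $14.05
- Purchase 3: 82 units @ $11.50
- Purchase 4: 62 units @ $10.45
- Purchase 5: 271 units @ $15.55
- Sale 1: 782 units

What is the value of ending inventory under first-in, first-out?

Ending inventory = $5,781.95

Sale 1 (782) [FIFO — oldest first]: 179 @ $14.15 + 392 @ $9.85 + 209 @ $14.05 + 2 @ $11.50 = $9,353.50
Ending inventory: 80 @ $11.50 + 62 @ $10.45 + 271 @ $15.55 = $5,781.95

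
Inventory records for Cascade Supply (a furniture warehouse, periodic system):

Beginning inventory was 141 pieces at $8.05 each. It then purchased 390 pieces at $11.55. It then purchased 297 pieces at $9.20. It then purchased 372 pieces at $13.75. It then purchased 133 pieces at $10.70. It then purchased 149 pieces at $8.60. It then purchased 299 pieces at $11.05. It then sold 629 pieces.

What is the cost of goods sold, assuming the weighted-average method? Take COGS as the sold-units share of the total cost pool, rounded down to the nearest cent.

Sale 1, sell 629: 629/1781 × $19,495.40 → $6,885.23
Ending inventory (cost pool remaining) = $12,610.17

COGS = $6,885.23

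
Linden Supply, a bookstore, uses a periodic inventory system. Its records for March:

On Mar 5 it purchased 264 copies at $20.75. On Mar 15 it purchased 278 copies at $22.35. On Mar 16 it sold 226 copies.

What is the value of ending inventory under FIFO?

Ending inventory = $7,001.80

Mar 16, 226 sold [FIFO — oldest first]: 226 @ $20.75 = $4,689.50
Ending inventory: 38 @ $20.75 + 278 @ $22.35 = $7,001.80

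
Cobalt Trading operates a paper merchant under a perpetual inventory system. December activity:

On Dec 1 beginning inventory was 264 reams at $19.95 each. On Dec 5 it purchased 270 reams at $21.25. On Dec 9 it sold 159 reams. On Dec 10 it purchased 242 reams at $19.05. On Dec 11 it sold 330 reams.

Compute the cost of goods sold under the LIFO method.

Dec 9, 159 sold [LIFO — newest first]: 159 @ $21.25 = $3,378.75
Dec 11, 330 sold [LIFO — newest first]: 242 @ $19.05 + 88 @ $21.25 = $6,480.10
Total COGS = $3,378.75 + $6,480.10 = $9,858.85
Ending inventory: 264 @ $19.95 + 23 @ $21.25 = $5,755.55

COGS = $9,858.85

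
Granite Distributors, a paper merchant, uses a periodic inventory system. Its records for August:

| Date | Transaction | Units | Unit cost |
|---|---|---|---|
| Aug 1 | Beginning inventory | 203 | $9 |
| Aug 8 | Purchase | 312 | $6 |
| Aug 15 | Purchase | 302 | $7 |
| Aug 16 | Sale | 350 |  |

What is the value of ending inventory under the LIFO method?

Ending inventory = $3,411

Aug 16, 350 sold [LIFO — newest first]: 302 @ $7 + 48 @ $6 = $2,402
Ending inventory: 203 @ $9 + 264 @ $6 = $3,411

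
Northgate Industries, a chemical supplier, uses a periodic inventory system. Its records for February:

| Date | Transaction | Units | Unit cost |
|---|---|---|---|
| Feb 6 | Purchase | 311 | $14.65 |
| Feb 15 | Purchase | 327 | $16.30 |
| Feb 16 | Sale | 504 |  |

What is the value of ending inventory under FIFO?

Ending inventory = $2,184.20

Feb 16, 504 sold [FIFO — oldest first]: 311 @ $14.65 + 193 @ $16.30 = $7,702.05
Ending inventory: 134 @ $16.30 = $2,184.20
Check: goods available $9,886.25 = COGS $7,702.05 + ending $2,184.20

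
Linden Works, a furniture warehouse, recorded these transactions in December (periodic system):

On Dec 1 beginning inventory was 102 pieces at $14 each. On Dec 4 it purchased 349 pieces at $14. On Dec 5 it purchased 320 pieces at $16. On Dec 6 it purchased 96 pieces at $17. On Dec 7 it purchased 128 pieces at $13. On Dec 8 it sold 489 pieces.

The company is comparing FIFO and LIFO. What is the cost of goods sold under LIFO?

FIFO COGS: 102 @ $14 + 349 @ $14 + 38 @ $16 = $6,922
LIFO COGS: 128 @ $13 + 96 @ $17 + 265 @ $16 = $7,536

COGS = $7,536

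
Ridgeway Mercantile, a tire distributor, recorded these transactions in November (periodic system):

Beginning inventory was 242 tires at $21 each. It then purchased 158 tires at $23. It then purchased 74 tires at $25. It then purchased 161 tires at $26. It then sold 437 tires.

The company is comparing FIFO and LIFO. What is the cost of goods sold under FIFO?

COGS = $9,641

FIFO COGS: 242 @ $21 + 158 @ $23 + 37 @ $25 = $9,641
LIFO COGS: 161 @ $26 + 74 @ $25 + 158 @ $23 + 44 @ $21 = $10,594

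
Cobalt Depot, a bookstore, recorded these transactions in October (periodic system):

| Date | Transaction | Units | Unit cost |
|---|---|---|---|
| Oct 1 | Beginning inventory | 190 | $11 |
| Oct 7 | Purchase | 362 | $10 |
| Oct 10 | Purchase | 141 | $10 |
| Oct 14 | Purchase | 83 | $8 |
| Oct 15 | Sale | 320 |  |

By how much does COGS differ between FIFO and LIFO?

FIFO COGS: 190 @ $11 + 130 @ $10 = $3,390
LIFO COGS: 83 @ $8 + 141 @ $10 + 96 @ $10 = $3,034
Difference = |$3,390 − $3,034| = $356

$356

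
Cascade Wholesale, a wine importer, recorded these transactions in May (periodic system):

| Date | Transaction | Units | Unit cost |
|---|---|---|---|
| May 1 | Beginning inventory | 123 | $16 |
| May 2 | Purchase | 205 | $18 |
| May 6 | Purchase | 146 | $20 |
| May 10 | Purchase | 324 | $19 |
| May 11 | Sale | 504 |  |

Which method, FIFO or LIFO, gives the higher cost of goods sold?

LIFO

FIFO COGS: 123 @ $16 + 205 @ $18 + 146 @ $20 + 30 @ $19 = $9,148
LIFO COGS: 324 @ $19 + 146 @ $20 + 34 @ $18 = $9,688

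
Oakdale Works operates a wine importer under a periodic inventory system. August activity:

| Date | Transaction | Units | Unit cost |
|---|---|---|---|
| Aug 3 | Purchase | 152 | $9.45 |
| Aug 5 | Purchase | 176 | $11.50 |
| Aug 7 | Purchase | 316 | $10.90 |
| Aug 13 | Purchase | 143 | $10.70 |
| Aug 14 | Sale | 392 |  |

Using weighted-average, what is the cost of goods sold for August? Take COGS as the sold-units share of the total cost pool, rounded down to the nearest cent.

COGS = $4,201.37

Aug 14, sell 392: 392/787 × $8,434.90 → $4,201.37
Ending inventory (cost pool remaining) = $4,233.53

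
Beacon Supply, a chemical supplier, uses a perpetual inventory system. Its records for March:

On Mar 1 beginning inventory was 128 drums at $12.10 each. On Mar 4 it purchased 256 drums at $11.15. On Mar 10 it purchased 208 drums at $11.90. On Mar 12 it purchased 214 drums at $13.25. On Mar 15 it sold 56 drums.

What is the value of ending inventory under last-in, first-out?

Mar 15, 56 sold [LIFO — newest first]: 56 @ $13.25 = $742.00
Ending inventory: 128 @ $12.10 + 256 @ $11.15 + 208 @ $11.90 + 158 @ $13.25 = $8,971.90

Ending inventory = $8,971.90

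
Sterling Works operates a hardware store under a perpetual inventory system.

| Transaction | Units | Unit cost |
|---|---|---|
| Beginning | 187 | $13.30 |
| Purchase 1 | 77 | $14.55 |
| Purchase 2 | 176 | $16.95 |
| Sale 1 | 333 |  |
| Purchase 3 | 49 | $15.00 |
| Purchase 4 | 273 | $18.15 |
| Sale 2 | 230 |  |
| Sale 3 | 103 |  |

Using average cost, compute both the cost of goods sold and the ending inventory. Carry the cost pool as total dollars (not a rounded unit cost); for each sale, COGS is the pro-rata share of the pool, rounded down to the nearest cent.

After Beginning: 187 on hand, pool $2,487.10 (≈ $13.3000 each)
After Purchase 1: 264 on hand, pool $3,607.45 (≈ $13.6646 each)
After Purchase 2: 440 on hand, pool $6,590.65 (≈ $14.9787 each)
Sale 1, sell 333: 333/440 × $6,590.65 → $4,987.92
After Purchase 3: 156 on hand, pool $2,337.73 (≈ $14.9854 each)
After Purchase 4: 429 on hand, pool $7,292.68 (≈ $16.9993 each)
Sale 2, sell 230: 230/429 × $7,292.68 → $3,909.82
Sale 3, sell 103: 103/199 × $3,382.86 → $1,750.92
Total COGS = $4,987.92 + $3,909.82 + $1,750.92 = $10,648.66
Ending inventory (cost pool remaining) = $1,631.94
Check: goods available $12,280.60 = COGS $10,648.66 + ending $1,631.94

COGS = $10,648.66; ending inventory = $1,631.94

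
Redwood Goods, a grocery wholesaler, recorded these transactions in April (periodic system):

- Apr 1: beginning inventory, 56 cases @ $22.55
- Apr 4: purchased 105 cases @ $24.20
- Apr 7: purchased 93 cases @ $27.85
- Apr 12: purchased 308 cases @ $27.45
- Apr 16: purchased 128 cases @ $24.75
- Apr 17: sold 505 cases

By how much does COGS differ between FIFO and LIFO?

FIFO COGS: 56 @ $22.55 + 105 @ $24.20 + 93 @ $27.85 + 251 @ $27.45 = $13,283.80
LIFO COGS: 128 @ $24.75 + 308 @ $27.45 + 69 @ $27.85 = $13,544.25
Difference = |$13,283.80 − $13,544.25| = $260.45

$260.45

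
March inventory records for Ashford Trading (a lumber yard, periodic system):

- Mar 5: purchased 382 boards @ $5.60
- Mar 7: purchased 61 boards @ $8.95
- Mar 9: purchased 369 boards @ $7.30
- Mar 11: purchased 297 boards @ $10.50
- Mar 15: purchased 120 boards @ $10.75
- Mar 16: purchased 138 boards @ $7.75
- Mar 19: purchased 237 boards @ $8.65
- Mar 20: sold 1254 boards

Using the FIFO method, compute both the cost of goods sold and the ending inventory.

COGS = $9,981.10; ending inventory = $2,925.80

Mar 20, 1254 sold [FIFO — oldest first]: 382 @ $5.60 + 61 @ $8.95 + 369 @ $7.30 + 297 @ $10.50 + 120 @ $10.75 + 25 @ $7.75 = $9,981.10
Ending inventory: 113 @ $7.75 + 237 @ $8.65 = $2,925.80
Check: goods available $12,906.90 = COGS $9,981.10 + ending $2,925.80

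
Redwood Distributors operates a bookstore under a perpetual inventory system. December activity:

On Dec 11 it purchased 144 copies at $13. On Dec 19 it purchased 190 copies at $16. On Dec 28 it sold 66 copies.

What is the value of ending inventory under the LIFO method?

Dec 28, 66 sold [LIFO — newest first]: 66 @ $16 = $1,056
Ending inventory: 144 @ $13 + 124 @ $16 = $3,856

Ending inventory = $3,856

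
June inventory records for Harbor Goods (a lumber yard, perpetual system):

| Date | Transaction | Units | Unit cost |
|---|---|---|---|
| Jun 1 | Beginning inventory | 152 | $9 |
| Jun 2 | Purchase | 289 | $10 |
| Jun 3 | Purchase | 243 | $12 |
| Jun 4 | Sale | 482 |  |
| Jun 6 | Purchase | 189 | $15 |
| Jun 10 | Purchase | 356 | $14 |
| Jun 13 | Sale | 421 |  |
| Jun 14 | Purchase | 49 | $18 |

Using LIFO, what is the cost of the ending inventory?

Jun 4, 482 sold [LIFO — newest first]: 243 @ $12 + 239 @ $10 = $5,306
Jun 13, 421 sold [LIFO — newest first]: 356 @ $14 + 65 @ $15 = $5,959
Total COGS = $5,306 + $5,959 = $11,265
Ending inventory: 152 @ $9 + 50 @ $10 + 124 @ $15 + 49 @ $18 = $4,610

Ending inventory = $4,610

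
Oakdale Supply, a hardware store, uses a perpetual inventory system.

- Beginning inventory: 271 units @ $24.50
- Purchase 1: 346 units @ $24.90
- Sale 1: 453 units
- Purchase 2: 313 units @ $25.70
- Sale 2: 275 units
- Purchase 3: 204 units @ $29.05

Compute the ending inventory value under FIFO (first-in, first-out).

Sale 1 (453) [FIFO — oldest first]: 271 @ $24.50 + 182 @ $24.90 = $11,171.30
Sale 2 (275) [FIFO — oldest first]: 164 @ $24.90 + 111 @ $25.70 = $6,936.30
Total COGS = $11,171.30 + $6,936.30 = $18,107.60
Ending inventory: 202 @ $25.70 + 204 @ $29.05 = $11,117.60
Check: goods available $29,225.20 = COGS $18,107.60 + ending $11,117.60

Ending inventory = $11,117.60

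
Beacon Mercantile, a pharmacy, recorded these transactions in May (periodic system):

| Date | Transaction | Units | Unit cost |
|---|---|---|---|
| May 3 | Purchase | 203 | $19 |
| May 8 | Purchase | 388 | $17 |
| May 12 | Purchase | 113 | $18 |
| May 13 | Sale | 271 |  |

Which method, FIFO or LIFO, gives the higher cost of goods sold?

FIFO

FIFO COGS: 203 @ $19 + 68 @ $17 = $5,013
LIFO COGS: 113 @ $18 + 158 @ $17 = $4,720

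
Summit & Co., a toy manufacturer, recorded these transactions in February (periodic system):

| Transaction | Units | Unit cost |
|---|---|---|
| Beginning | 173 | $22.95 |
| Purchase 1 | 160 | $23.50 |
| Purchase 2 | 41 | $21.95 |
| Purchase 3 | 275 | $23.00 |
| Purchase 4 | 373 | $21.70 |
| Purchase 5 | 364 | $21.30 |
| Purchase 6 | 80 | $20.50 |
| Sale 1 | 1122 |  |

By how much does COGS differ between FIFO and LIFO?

$708.60

FIFO COGS: 173 @ $22.95 + 160 @ $23.50 + 41 @ $21.95 + 275 @ $23.00 + 373 @ $21.70 + 100 @ $21.30 = $25,179.40
LIFO COGS: 80 @ $20.50 + 364 @ $21.30 + 373 @ $21.70 + 275 @ $23.00 + 30 @ $21.95 = $24,470.80
Difference = |$25,179.40 − $24,470.80| = $708.60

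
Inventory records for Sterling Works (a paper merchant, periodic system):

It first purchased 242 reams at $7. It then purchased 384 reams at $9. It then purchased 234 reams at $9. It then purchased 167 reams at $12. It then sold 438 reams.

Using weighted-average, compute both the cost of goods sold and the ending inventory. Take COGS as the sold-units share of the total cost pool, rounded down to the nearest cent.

Sale 1, sell 438: 438/1027 × $9,260.00 → $3,949.25
Ending inventory (cost pool remaining) = $5,310.75
Check: goods available $9,260.00 = COGS $3,949.25 + ending $5,310.75

COGS = $3,949.25; ending inventory = $5,310.75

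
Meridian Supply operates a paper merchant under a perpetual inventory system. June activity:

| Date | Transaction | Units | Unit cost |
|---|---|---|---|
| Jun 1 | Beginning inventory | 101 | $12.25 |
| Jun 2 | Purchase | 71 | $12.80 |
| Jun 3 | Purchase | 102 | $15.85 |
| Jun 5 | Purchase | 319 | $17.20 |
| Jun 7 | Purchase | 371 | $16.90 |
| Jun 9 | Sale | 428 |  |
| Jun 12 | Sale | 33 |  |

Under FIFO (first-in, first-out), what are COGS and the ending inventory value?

COGS = $6,979.15; ending inventory = $8,540.30

Jun 9, 428 sold [FIFO — oldest first]: 101 @ $12.25 + 71 @ $12.80 + 102 @ $15.85 + 154 @ $17.20 = $6,411.55
Jun 12, 33 sold [FIFO — oldest first]: 33 @ $17.20 = $567.60
Total COGS = $6,411.55 + $567.60 = $6,979.15
Ending inventory: 132 @ $17.20 + 371 @ $16.90 = $8,540.30
Check: goods available $15,519.45 = COGS $6,979.15 + ending $8,540.30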